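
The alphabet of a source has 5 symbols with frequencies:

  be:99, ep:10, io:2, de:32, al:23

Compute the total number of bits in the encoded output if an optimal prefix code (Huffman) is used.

280

Build the Huffman tree bottom-up:
merge io(2) and ep(10): 12
merge 12 and al(23): 35
merge de(32) and 35: 67
merge 67 and be(99): 166
The encoded length is the sum of every internal node's weight: 12 + 35 + 67 + 166 = 280 bits.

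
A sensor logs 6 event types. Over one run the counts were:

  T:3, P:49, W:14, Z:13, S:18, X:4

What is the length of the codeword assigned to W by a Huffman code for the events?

Build the tree from the bottom:
merge T(3) and X(4): 7
merge 7 and Z(13): 20
merge W(14) and S(18): 32
merge 20 and 32: 52
merge P(49) and 52: 101
W sits 3 levels below the root, so its codeword is 3 bits.

3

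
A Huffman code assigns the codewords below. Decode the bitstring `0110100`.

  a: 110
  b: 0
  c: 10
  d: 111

bacb

Read left to right; each codeword is recognised as soon as it completes (prefix code):
  0→b | 110→a | 10→c | 0→b
Decoded message: bacb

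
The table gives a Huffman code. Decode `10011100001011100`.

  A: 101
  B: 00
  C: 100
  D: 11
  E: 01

CDCBADB

Read left to right; each codeword is recognised as soon as it completes (prefix code):
  100→C | 11→D | 100→C | 00→B | 101→A | 11→D | 00→B
Decoded message: CDCBADB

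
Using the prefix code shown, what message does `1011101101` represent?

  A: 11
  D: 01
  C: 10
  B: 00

Read left to right; each codeword is recognised as soon as it completes (prefix code):
  10→C | 11→A | 10→C | 11→A | 01→D
Decoded message: CACAD

CACAD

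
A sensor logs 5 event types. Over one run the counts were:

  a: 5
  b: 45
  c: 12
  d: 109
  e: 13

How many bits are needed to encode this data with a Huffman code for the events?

306

Merge the two smallest weights repeatedly:
merge a(5) and c(12): 17
merge e(13) and 17: 30
merge 30 and b(45): 75
merge 75 and d(109): 184
Each symbol's bit-cost is frequency × depth; summing gives 306 bits (equivalently 17 + 30 + 75 + 184).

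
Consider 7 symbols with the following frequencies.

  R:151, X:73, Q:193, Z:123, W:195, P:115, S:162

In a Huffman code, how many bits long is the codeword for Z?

Repeatedly merge the two smallest:
X(73) + P(115) → 188
Z(123) + R(151) → 274
S(162) + 188 → 350
Q(193) + W(195) → 388
274 + 350 → 624
388 + 624 → 1012
Z's leaf is at depth 3, giving a 3-bit codeword.

3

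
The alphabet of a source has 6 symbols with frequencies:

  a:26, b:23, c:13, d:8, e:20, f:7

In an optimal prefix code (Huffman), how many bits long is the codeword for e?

2

Build the tree from the bottom:
combine f(7), d(8) → 15
combine c(13), 15 → 28
combine e(20), b(23) → 43
combine a(26), 28 → 54
combine 43, 54 → 97
e's leaf is at depth 2, giving a 2-bit codeword.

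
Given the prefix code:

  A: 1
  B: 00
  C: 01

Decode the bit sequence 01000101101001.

Read left to right; each codeword is recognised as soon as it completes (prefix code):
  01→C | 00→B | 01→C | 01→C | 1→A | 01→C | 00→B | 1→A
Decoded message: CBCCACBA

CBCCACBA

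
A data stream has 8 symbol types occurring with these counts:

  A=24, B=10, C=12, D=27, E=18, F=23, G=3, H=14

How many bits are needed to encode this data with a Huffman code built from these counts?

379

Build the Huffman tree bottom-up:
merge G(3) and B(10): 13
merge C(12) and 13: 25
merge H(14) and E(18): 32
merge F(23) and A(24): 47
merge 25 and D(27): 52
merge 32 and 47: 79
merge 52 and 79: 131
Total encoded bits = sum of merged weights = 13 + 25 + 32 + 47 + 52 + 79 + 131 = 379.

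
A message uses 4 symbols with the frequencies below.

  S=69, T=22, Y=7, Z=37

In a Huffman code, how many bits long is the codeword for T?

3

Build the tree from the bottom:
combine Y(7), T(22) → 29
combine 29, Z(37) → 66
combine 66, S(69) → 135
T's leaf is at depth 3, giving a 3-bit codeword.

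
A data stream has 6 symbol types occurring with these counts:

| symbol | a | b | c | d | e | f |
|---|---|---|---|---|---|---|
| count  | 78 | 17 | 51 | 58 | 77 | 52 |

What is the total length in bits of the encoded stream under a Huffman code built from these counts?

Greedily combine the two least-frequent nodes:
merge b(17) and c(51): 68
merge f(52) and d(58): 110
merge 68 and e(77): 145
merge a(78) and 110: 188
merge 145 and 188: 333
Each symbol's bit-cost is frequency × depth; summing gives 844 bits (equivalently 68 + 110 + 145 + 188 + 333).

844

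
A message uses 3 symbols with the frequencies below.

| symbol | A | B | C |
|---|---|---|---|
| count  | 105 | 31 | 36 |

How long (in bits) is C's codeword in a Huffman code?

Huffman merges, smallest pair first:
combine B(31), C(36) → 67
combine 67, A(105) → 172
C sits 2 levels below the root, so its codeword is 2 bits.

2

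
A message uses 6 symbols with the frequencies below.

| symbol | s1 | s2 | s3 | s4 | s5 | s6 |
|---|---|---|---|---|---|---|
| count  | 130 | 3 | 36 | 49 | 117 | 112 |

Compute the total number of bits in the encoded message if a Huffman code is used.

1021

Merge the two smallest weights repeatedly:
combine s2(3), s3(36) → 39
combine 39, s4(49) → 88
combine 88, s6(112) → 200
combine s5(117), s1(130) → 247
combine 200, 247 → 447
Each symbol's bit-cost is frequency × depth; summing gives 1021 bits (equivalently 39 + 88 + 200 + 247 + 447).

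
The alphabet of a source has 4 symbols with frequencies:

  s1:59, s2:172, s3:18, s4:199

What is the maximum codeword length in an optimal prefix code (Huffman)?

Merge the two lowest-weight nodes at each step:
combine s3(18), s1(59) → 77
combine 77, s2(172) → 249
combine s4(199), 249 → 448
The first pair merged (s3, s1) ends up deepest, at depth 3.

3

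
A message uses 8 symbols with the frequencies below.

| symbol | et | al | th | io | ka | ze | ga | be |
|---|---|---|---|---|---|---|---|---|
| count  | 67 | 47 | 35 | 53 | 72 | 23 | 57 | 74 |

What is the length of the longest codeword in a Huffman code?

4

Merge the two lowest-weight nodes at each step:
ze(23) + th(35) → 58
al(47) + io(53) → 100
ga(57) + 58 → 115
et(67) + ka(72) → 139
be(74) + 100 → 174
115 + 139 → 254
174 + 254 → 428
Maximum depth reached is 4.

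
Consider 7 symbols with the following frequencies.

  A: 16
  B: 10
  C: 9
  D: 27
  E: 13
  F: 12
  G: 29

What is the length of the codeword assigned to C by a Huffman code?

Huffman merges, smallest pair first:
merge C(9) and B(10): 19
merge F(12) and E(13): 25
merge A(16) and 19: 35
merge 25 and D(27): 52
merge G(29) and 35: 64
merge 52 and 64: 116
The subtree containing C is merged 4 times, so code length = 4.

4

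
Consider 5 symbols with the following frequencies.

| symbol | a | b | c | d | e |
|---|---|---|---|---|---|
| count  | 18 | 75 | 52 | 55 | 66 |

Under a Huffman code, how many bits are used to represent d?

2

Repeatedly merge the two smallest:
merge a(18) and c(52): 70
merge d(55) and e(66): 121
merge 70 and b(75): 145
merge 121 and 145: 266
The subtree containing d is merged 2 times, so code length = 2.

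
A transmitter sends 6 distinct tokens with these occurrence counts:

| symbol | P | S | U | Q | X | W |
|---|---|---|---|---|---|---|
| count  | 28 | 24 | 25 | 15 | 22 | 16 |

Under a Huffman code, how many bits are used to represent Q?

Huffman merges, smallest pair first:
combine Q(15), W(16) → 31
combine X(22), S(24) → 46
combine U(25), P(28) → 53
combine 31, 46 → 77
combine 53, 77 → 130
Q sits 3 levels below the root, so its codeword is 3 bits.

3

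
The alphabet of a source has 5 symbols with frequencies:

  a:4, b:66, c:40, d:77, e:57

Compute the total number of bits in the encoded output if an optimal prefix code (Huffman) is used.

Merge the two smallest weights repeatedly:
a(4) + c(40) → 44
44 + e(57) → 101
b(66) + d(77) → 143
101 + 143 → 244
Each symbol's bit-cost is frequency × depth; summing gives 532 bits (equivalently 44 + 101 + 143 + 244).

532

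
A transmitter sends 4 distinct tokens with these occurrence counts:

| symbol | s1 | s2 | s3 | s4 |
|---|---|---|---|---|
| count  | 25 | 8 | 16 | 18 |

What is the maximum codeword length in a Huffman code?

Merge the two lowest-weight nodes at each step:
merge s2(8) and s3(16): 24
merge s4(18) and 24: 42
merge s1(25) and 42: 67
The rarest symbols sit at the bottom; the longest codeword is 3 bits.

3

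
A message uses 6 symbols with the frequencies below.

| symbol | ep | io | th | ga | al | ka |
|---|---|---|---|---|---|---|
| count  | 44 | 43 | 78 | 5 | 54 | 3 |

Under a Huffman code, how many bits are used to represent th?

2

Repeatedly merge the two smallest:
merge ka(3) and ga(5): 8
merge 8 and io(43): 51
merge ep(44) and 51: 95
merge al(54) and th(78): 132
merge 95 and 132: 227
th sits 2 levels below the root, so its codeword is 2 bits.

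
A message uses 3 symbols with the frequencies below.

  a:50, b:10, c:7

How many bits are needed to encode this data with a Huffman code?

84

Merge the two smallest weights repeatedly:
merge c(7) and b(10): 17
merge 17 and a(50): 67
Each symbol's bit-cost is frequency × depth; summing gives 84 bits (equivalently 17 + 67).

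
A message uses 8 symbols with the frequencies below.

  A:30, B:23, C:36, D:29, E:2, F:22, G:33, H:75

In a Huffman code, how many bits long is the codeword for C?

Repeatedly merge the two smallest:
merge E(2) and F(22): 24
merge B(23) and 24: 47
merge D(29) and A(30): 59
merge G(33) and C(36): 69
merge 47 and 59: 106
merge 69 and H(75): 144
merge 106 and 144: 250
The subtree containing C is merged 3 times, so code length = 3.

3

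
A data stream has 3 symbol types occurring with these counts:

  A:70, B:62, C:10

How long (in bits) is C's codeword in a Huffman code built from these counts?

2

Huffman merges, smallest pair first:
combine C(10), B(62) → 72
combine A(70), 72 → 142
C sits 2 levels below the root, so its codeword is 2 bits.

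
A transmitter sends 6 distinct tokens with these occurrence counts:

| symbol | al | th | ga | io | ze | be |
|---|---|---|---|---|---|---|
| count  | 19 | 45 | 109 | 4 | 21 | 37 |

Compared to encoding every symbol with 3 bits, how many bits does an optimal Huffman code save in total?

196

Fixed-length: 3 bits × 235 symbols = 705 bits.
Huffman merges:
io(4) + al(19) → 23
ze(21) + 23 → 44
be(37) + 44 → 81
th(45) + 81 → 126
ga(109) + 126 → 235
Huffman total = 23 + 44 + 81 + 126 + 235 = 509 bits.
Saving = 705 − 509 = 196 bits.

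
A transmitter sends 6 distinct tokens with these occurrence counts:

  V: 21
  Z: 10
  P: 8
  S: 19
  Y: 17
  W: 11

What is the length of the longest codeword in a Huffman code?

3

Merge the two lowest-weight nodes at each step:
P(8) + Z(10) → 18
W(11) + Y(17) → 28
18 + S(19) → 37
V(21) + 28 → 49
37 + 49 → 86
Maximum depth reached is 3.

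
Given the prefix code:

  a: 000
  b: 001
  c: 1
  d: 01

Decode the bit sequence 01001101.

dbcd

Read left to right; each codeword is recognised as soon as it completes (prefix code):
  01→d | 001→b | 1→c | 01→d
Decoded message: dbcd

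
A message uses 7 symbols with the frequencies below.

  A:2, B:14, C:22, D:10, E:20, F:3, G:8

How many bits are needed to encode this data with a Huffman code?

199

Build the Huffman tree bottom-up:
A(2) + F(3) → 5
5 + G(8) → 13
D(10) + 13 → 23
B(14) + E(20) → 34
C(22) + 23 → 45
34 + 45 → 79
The encoded length is the sum of every internal node's weight: 5 + 13 + 23 + 34 + 45 + 79 = 199 bits.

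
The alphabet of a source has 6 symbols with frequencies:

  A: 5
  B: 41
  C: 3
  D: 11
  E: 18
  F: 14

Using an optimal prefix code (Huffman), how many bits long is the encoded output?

202

Build the Huffman tree bottom-up:
merge C(3) and A(5): 8
merge 8 and D(11): 19
merge F(14) and E(18): 32
merge 19 and 32: 51
merge B(41) and 51: 92
Total encoded bits = sum of merged weights = 8 + 19 + 32 + 51 + 92 = 202.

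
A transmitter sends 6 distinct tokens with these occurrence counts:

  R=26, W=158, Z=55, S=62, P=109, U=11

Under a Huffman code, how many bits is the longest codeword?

5

Merge the two lowest-weight nodes at each step:
merge U(11) and R(26): 37
merge 37 and Z(55): 92
merge S(62) and 92: 154
merge P(109) and 154: 263
merge W(158) and 263: 421
The rarest symbols sit at the bottom; the longest codeword is 5 bits.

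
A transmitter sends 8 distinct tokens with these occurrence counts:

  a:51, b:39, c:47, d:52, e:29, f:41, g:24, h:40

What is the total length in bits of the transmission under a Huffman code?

969

Build the Huffman tree bottom-up:
combine g(24), e(29) → 53
combine b(39), h(40) → 79
combine f(41), c(47) → 88
combine a(51), d(52) → 103
combine 53, 79 → 132
combine 88, 103 → 191
combine 132, 191 → 323
Total encoded bits = sum of merged weights = 53 + 79 + 88 + 103 + 132 + 191 + 323 = 969.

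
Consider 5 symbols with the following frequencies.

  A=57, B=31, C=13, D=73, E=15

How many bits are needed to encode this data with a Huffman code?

392

Greedily combine the two least-frequent nodes:
merge C(13) and E(15): 28
merge 28 and B(31): 59
merge A(57) and 59: 116
merge D(73) and 116: 189
The encoded length is the sum of every internal node's weight: 28 + 59 + 116 + 189 = 392 bits.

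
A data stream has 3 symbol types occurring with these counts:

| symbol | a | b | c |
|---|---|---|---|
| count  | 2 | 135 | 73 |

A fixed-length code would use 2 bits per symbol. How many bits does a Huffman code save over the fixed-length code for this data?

Fixed-length: 2 bits × 210 symbols = 420 bits.
Huffman merges:
combine a(2), c(73) → 75
combine 75, b(135) → 210
Huffman total = 75 + 210 = 285 bits.
Saving = 420 − 285 = 135 bits.

135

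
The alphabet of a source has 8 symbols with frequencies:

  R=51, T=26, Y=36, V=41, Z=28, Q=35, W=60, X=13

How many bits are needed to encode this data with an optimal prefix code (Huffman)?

849

Greedily combine the two least-frequent nodes:
X(13) + T(26) → 39
Z(28) + Q(35) → 63
Y(36) + 39 → 75
V(41) + R(51) → 92
W(60) + 63 → 123
75 + 92 → 167
123 + 167 → 290
The encoded length is the sum of every internal node's weight: 39 + 63 + 75 + 92 + 123 + 167 + 290 = 849 bits.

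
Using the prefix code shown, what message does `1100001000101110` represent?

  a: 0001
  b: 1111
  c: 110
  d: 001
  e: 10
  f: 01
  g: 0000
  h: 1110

Read left to right; each codeword is recognised as soon as it completes (prefix code):
  110→c | 0001→a | 0001→a | 01→f | 110→c
Decoded message: caafc

caafc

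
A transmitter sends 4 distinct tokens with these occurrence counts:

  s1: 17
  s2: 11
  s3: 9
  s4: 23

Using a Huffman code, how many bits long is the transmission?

Build the Huffman tree bottom-up:
combine s3(9), s2(11) → 20
combine s1(17), 20 → 37
combine s4(23), 37 → 60
The encoded length is the sum of every internal node's weight: 20 + 37 + 60 = 117 bits.

117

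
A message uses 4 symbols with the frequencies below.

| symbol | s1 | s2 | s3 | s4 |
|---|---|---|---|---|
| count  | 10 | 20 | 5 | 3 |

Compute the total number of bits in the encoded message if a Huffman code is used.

64

Merge the two smallest weights repeatedly:
combine s4(3), s3(5) → 8
combine 8, s1(10) → 18
combine 18, s2(20) → 38
The encoded length is the sum of every internal node's weight: 8 + 18 + 38 = 64 bits.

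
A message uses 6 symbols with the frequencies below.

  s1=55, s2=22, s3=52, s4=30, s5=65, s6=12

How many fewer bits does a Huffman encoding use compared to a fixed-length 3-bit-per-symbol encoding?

Fixed-length: 3 bits × 236 symbols = 708 bits.
Huffman merges:
merge s6(12) and s2(22): 34
merge s4(30) and 34: 64
merge s3(52) and s1(55): 107
merge 64 and s5(65): 129
merge 107 and 129: 236
Huffman total = 34 + 64 + 107 + 129 + 236 = 570 bits.
Saving = 708 − 570 = 138 bits.

138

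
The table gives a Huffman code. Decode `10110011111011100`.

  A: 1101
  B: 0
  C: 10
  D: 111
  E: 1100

Read left to right; each codeword is recognised as soon as it completes (prefix code):
  10→C | 1100→E | 111→D | 1101→A | 1100→E
Decoded message: CEDAE

CEDAE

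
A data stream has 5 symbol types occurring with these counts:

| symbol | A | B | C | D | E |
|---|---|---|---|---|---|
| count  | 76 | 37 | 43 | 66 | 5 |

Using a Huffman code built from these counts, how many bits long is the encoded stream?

Merge the two smallest weights repeatedly:
merge E(5) and B(37): 42
merge 42 and C(43): 85
merge D(66) and A(76): 142
merge 85 and 142: 227
Each symbol's bit-cost is frequency × depth; summing gives 496 bits (equivalently 42 + 85 + 142 + 227).

496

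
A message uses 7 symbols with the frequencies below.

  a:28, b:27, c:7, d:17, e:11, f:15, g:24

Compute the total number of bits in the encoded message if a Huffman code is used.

350

Build the Huffman tree bottom-up:
merge c(7) and e(11): 18
merge f(15) and d(17): 32
merge 18 and g(24): 42
merge b(27) and a(28): 55
merge 32 and 42: 74
merge 55 and 74: 129
The encoded length is the sum of every internal node's weight: 18 + 32 + 42 + 55 + 74 + 129 = 350 bits.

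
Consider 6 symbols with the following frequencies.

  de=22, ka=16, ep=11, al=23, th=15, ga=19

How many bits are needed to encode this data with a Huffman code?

273

Build the Huffman tree bottom-up:
ep(11) + th(15) → 26
ka(16) + ga(19) → 35
de(22) + al(23) → 45
26 + 35 → 61
45 + 61 → 106
The encoded length is the sum of every internal node's weight: 26 + 35 + 45 + 61 + 106 = 273 bits.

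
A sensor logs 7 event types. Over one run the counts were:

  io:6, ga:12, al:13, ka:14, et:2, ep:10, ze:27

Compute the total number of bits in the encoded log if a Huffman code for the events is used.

219

Build the Huffman tree bottom-up:
merge et(2) and io(6): 8
merge 8 and ep(10): 18
merge ga(12) and al(13): 25
merge ka(14) and 18: 32
merge 25 and ze(27): 52
merge 32 and 52: 84
Total encoded bits = sum of merged weights = 8 + 18 + 25 + 32 + 52 + 84 = 219.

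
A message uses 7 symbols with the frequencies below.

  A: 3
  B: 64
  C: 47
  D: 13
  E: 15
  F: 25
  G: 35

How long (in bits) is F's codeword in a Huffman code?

3

Repeatedly merge the two smallest:
combine A(3), D(13) → 16
combine E(15), 16 → 31
combine F(25), 31 → 56
combine G(35), C(47) → 82
combine 56, B(64) → 120
combine 82, 120 → 202
F's leaf is at depth 3, giving a 3-bit codeword.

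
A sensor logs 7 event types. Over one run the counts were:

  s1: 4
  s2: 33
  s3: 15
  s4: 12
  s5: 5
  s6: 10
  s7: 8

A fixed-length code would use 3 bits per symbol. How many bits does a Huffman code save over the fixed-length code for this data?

Fixed-length: 3 bits × 87 symbols = 261 bits.
Huffman merges:
s1(4) + s5(5) → 9
s7(8) + 9 → 17
s6(10) + s4(12) → 22
s3(15) + 17 → 32
22 + 32 → 54
s2(33) + 54 → 87
Huffman total = 9 + 17 + 22 + 32 + 54 + 87 = 221 bits.
Saving = 261 − 221 = 40 bits.

40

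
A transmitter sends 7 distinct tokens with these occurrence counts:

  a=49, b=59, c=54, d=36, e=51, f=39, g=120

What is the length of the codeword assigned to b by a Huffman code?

Huffman merges, smallest pair first:
d(36) + f(39) → 75
a(49) + e(51) → 100
c(54) + b(59) → 113
75 + 100 → 175
113 + g(120) → 233
175 + 233 → 408
b's leaf is at depth 3, giving a 3-bit codeword.

3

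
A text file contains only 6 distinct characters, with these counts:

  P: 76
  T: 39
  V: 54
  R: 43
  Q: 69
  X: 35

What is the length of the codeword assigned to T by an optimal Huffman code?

Huffman merges, smallest pair first:
merge X(35) and T(39): 74
merge R(43) and V(54): 97
merge Q(69) and 74: 143
merge P(76) and 97: 173
merge 143 and 173: 316
The subtree containing T is merged 3 times, so code length = 3.

3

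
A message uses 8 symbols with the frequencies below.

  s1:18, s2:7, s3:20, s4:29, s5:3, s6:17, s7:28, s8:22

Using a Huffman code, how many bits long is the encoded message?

412

Build the Huffman tree bottom-up:
merge s5(3) and s2(7): 10
merge 10 and s6(17): 27
merge s1(18) and s3(20): 38
merge s8(22) and 27: 49
merge s7(28) and s4(29): 57
merge 38 and 49: 87
merge 57 and 87: 144
Each symbol's bit-cost is frequency × depth; summing gives 412 bits (equivalently 10 + 27 + 38 + 49 + 57 + 87 + 144).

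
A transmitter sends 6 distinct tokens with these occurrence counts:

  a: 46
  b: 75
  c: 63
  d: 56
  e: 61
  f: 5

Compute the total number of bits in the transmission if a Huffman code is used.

770

Merge the two smallest weights repeatedly:
combine f(5), a(46) → 51
combine 51, d(56) → 107
combine e(61), c(63) → 124
combine b(75), 107 → 182
combine 124, 182 → 306
Each symbol's bit-cost is frequency × depth; summing gives 770 bits (equivalently 51 + 107 + 124 + 182 + 306).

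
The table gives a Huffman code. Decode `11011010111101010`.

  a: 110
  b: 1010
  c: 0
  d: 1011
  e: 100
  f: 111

Read left to right; each codeword is recognised as soon as it completes (prefix code):
  110→a | 110→a | 1011→d | 110→a | 1010→b
Decoded message: aadab

aadab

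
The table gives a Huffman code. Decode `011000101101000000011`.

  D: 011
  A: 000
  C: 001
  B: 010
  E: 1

DAEDBAAEE

Read left to right; each codeword is recognised as soon as it completes (prefix code):
  011→D | 000→A | 1→E | 011→D | 010→B | 000→A | 000→A | 1→E | 1→E
Decoded message: DAEDBAAEE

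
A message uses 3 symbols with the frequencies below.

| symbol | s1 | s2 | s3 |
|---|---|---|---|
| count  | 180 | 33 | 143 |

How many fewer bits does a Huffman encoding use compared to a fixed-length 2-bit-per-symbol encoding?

180

Fixed-length: 2 bits × 356 symbols = 712 bits.
Huffman merges:
combine s2(33), s3(143) → 176
combine 176, s1(180) → 356
Huffman total = 176 + 356 = 532 bits.
Saving = 712 − 532 = 180 bits.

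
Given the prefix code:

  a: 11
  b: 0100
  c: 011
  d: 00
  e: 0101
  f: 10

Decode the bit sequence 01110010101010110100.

cfeecb

Read left to right; each codeword is recognised as soon as it completes (prefix code):
  011→c | 10→f | 0101→e | 0101→e | 011→c | 0100→b
Decoded message: cfeecb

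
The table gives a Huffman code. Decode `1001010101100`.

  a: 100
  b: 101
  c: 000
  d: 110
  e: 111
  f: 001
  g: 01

Read left to right; each codeword is recognised as soon as it completes (prefix code):
  100→a | 101→b | 01→g | 01→g | 100→a
Decoded message: abgga

abgga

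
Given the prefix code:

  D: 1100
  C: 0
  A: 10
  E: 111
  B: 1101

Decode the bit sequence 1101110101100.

Read left to right; each codeword is recognised as soon as it completes (prefix code):
  1101→B | 1101→B | 0→C | 1100→D
Decoded message: BBCD

BBCD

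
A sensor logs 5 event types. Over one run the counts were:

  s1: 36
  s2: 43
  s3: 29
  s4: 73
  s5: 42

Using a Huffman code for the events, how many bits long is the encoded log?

511

Greedily combine the two least-frequent nodes:
merge s3(29) and s1(36): 65
merge s5(42) and s2(43): 85
merge 65 and s4(73): 138
merge 85 and 138: 223
Each symbol's bit-cost is frequency × depth; summing gives 511 bits (equivalently 65 + 85 + 138 + 223).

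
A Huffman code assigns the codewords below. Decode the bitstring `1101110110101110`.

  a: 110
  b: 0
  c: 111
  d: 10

Read left to right; each codeword is recognised as soon as it completes (prefix code):
  110→a | 111→c | 0→b | 110→a | 10→d | 111→c | 0→b
Decoded message: acbadcb

acbadcb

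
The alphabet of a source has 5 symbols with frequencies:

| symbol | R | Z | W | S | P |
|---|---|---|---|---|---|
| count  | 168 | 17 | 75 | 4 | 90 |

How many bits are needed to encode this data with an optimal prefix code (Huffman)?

Merge the two smallest weights repeatedly:
S(4) + Z(17) → 21
21 + W(75) → 96
P(90) + 96 → 186
R(168) + 186 → 354
Total encoded bits = sum of merged weights = 21 + 96 + 186 + 354 = 657.

657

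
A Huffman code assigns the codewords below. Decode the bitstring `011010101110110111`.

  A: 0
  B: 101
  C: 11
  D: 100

ACABACBBC

Read left to right; each codeword is recognised as soon as it completes (prefix code):
  0→A | 11→C | 0→A | 101→B | 0→A | 11→C | 101→B | 101→B | 11→C
Decoded message: ACABACBBC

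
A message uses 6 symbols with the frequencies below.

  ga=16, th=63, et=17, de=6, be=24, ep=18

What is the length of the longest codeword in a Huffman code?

4

Merge the two lowest-weight nodes at each step:
de(6) + ga(16) → 22
et(17) + ep(18) → 35
22 + be(24) → 46
35 + 46 → 81
th(63) + 81 → 144
Maximum depth reached is 4.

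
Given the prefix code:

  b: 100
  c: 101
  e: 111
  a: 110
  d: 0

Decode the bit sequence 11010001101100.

abdaad

Read left to right; each codeword is recognised as soon as it completes (prefix code):
  110→a | 100→b | 0→d | 110→a | 110→a | 0→d
Decoded message: abdaad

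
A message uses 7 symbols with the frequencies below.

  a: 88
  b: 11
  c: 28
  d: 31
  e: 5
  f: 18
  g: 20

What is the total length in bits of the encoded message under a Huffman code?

477

Merge the two smallest weights repeatedly:
combine e(5), b(11) → 16
combine 16, f(18) → 34
combine g(20), c(28) → 48
combine d(31), 34 → 65
combine 48, 65 → 113
combine a(88), 113 → 201
Each symbol's bit-cost is frequency × depth; summing gives 477 bits (equivalently 16 + 34 + 48 + 65 + 113 + 201).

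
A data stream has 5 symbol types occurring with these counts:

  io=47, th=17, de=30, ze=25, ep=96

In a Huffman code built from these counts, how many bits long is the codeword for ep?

Repeatedly merge the two smallest:
th(17) + ze(25) → 42
de(30) + 42 → 72
io(47) + 72 → 119
ep(96) + 119 → 215
ep is a child of the root — depth 1, so its codeword is a single bit.

1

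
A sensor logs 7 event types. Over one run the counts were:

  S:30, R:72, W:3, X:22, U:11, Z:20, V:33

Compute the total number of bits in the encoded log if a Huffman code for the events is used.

477

Merge the two smallest weights repeatedly:
W(3) + U(11) → 14
14 + Z(20) → 34
X(22) + S(30) → 52
V(33) + 34 → 67
52 + 67 → 119
R(72) + 119 → 191
Each symbol's bit-cost is frequency × depth; summing gives 477 bits (equivalently 14 + 34 + 52 + 67 + 119 + 191).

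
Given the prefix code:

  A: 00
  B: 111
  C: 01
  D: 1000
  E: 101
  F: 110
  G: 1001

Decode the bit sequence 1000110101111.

DFEB

Read left to right; each codeword is recognised as soon as it completes (prefix code):
  1000→D | 110→F | 101→E | 111→B
Decoded message: DFEB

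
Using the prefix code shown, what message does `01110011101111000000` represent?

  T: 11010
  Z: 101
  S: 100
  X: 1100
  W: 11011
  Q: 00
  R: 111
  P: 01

Read left to right; each codeword is recognised as soon as it completes (prefix code):
  01→P | 1100→X | 111→R | 01→P | 111→R | 00→Q | 00→Q | 00→Q
Decoded message: PXRPRQQQ

PXRPRQQQ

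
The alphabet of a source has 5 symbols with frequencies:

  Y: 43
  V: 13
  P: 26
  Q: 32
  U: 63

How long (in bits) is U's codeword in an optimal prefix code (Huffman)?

Build the tree from the bottom:
merge V(13) and P(26): 39
merge Q(32) and 39: 71
merge Y(43) and U(63): 106
merge 71 and 106: 177
U's leaf is at depth 2, giving a 2-bit codeword.

2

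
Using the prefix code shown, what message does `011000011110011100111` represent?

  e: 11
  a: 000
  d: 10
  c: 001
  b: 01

bdaeecece

Read left to right; each codeword is recognised as soon as it completes (prefix code):
  01→b | 10→d | 000→a | 11→e | 11→e | 001→c | 11→e | 001→c | 11→e
Decoded message: bdaeecece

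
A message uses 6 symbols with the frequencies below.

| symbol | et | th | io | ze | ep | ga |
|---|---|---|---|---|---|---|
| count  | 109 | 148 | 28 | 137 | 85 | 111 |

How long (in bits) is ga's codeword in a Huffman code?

Repeatedly merge the two smallest:
io(28) + ep(85) → 113
et(109) + ga(111) → 220
113 + ze(137) → 250
th(148) + 220 → 368
250 + 368 → 618
The subtree containing ga is merged 3 times, so code length = 3.

3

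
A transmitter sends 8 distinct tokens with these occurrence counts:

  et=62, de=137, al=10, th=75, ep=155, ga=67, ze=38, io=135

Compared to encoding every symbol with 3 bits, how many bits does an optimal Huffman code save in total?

134

Fixed-length: 3 bits × 679 symbols = 2037 bits.
Huffman merges:
merge al(10) and ze(38): 48
merge 48 and et(62): 110
merge ga(67) and th(75): 142
merge 110 and io(135): 245
merge de(137) and 142: 279
merge ep(155) and 245: 400
merge 279 and 400: 679
Huffman total = 48 + 110 + 142 + 245 + 279 + 400 + 679 = 1903 bits.
Saving = 2037 − 1903 = 134 bits.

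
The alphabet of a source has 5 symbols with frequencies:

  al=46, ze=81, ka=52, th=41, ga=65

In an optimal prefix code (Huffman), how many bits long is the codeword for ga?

Build the tree from the bottom:
combine th(41), al(46) → 87
combine ka(52), ga(65) → 117
combine ze(81), 87 → 168
combine 117, 168 → 285
ga's leaf is at depth 2, giving a 2-bit codeword.

2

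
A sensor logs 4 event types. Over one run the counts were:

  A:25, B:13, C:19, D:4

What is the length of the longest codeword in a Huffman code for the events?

3

Merge the two lowest-weight nodes at each step:
merge D(4) and B(13): 17
merge 17 and C(19): 36
merge A(25) and 36: 61
The rarest symbols sit at the bottom; the longest codeword is 3 bits.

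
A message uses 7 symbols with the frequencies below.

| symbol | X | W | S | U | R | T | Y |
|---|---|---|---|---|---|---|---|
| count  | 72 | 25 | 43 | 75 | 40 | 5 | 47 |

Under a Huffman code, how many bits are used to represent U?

2

Build the tree from the bottom:
merge T(5) and W(25): 30
merge 30 and R(40): 70
merge S(43) and Y(47): 90
merge 70 and X(72): 142
merge U(75) and 90: 165
merge 142 and 165: 307
U's leaf is at depth 2, giving a 2-bit codeword.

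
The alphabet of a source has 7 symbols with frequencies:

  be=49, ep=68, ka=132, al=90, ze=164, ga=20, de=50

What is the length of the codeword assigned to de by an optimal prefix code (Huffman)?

3

Build the tree from the bottom:
merge ga(20) and be(49): 69
merge de(50) and ep(68): 118
merge 69 and al(90): 159
merge 118 and ka(132): 250
merge 159 and ze(164): 323
merge 250 and 323: 573
de sits 3 levels below the root, so its codeword is 3 bits.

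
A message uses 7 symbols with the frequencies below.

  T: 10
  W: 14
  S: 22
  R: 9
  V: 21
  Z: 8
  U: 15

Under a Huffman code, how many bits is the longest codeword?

Merge the two lowest-weight nodes at each step:
combine Z(8), R(9) → 17
combine T(10), W(14) → 24
combine U(15), 17 → 32
combine V(21), S(22) → 43
combine 24, 32 → 56
combine 43, 56 → 99
The rarest symbols sit at the bottom; the longest codeword is 4 bits.

4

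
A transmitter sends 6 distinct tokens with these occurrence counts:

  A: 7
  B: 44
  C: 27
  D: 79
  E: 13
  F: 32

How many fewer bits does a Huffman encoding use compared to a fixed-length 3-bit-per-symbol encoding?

138

Fixed-length: 3 bits × 202 symbols = 606 bits.
Huffman merges:
merge A(7) and E(13): 20
merge 20 and C(27): 47
merge F(32) and B(44): 76
merge 47 and 76: 123
merge D(79) and 123: 202
Huffman total = 20 + 47 + 76 + 123 + 202 = 468 bits.
Saving = 606 − 468 = 138 bits.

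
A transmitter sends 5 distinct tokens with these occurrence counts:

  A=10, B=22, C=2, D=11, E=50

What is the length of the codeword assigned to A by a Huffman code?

4

Repeatedly merge the two smallest:
C(2) + A(10) → 12
D(11) + 12 → 23
B(22) + 23 → 45
45 + E(50) → 95
A sits 4 levels below the root, so its codeword is 4 bits.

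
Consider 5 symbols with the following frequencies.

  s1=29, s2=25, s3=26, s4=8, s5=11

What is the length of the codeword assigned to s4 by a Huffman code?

Repeatedly merge the two smallest:
s4(8) + s5(11) → 19
19 + s2(25) → 44
s3(26) + s1(29) → 55
44 + 55 → 99
The subtree containing s4 is merged 3 times, so code length = 3.

3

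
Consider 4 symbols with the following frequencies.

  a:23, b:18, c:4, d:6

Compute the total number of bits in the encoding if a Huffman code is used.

89

Merge the two smallest weights repeatedly:
combine c(4), d(6) → 10
combine 10, b(18) → 28
combine a(23), 28 → 51
Total encoded bits = sum of merged weights = 10 + 28 + 51 = 89.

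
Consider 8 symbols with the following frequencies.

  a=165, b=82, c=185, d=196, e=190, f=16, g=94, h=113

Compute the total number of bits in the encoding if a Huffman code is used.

3025

Merge the two smallest weights repeatedly:
f(16) + b(82) → 98
g(94) + 98 → 192
h(113) + a(165) → 278
c(185) + e(190) → 375
192 + d(196) → 388
278 + 375 → 653
388 + 653 → 1041
The encoded length is the sum of every internal node's weight: 98 + 192 + 278 + 375 + 388 + 653 + 1041 = 3025 bits.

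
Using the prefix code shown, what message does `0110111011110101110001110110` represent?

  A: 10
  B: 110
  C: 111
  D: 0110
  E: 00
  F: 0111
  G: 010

Read left to right; each codeword is recognised as soon as it completes (prefix code):
  0110→D | 111→C | 0111→F | 10→A | 10→A | 111→C | 00→E | 0111→F | 0110→D
Decoded message: DCFAACEFD

DCFAACEFD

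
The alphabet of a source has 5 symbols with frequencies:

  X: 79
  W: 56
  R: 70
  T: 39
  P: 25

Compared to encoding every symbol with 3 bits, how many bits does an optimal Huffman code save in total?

205

Fixed-length: 3 bits × 269 symbols = 807 bits.
Huffman merges:
P(25) + T(39) → 64
W(56) + 64 → 120
R(70) + X(79) → 149
120 + 149 → 269
Huffman total = 64 + 120 + 149 + 269 = 602 bits.
Saving = 807 − 602 = 205 bits.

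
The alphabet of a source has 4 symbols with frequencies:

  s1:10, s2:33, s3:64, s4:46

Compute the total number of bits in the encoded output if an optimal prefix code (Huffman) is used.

Merge the two smallest weights repeatedly:
s1(10) + s2(33) → 43
43 + s4(46) → 89
s3(64) + 89 → 153
Total encoded bits = sum of merged weights = 43 + 89 + 153 = 285.

285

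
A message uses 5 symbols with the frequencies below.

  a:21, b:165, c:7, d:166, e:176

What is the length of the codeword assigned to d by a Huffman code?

2

Huffman merges, smallest pair first:
merge c(7) and a(21): 28
merge 28 and b(165): 193
merge d(166) and e(176): 342
merge 193 and 342: 535
d's leaf is at depth 2, giving a 2-bit codeword.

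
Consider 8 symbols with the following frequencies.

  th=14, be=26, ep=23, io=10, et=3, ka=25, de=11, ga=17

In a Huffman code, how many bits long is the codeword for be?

Huffman merges, smallest pair first:
combine et(3), io(10) → 13
combine de(11), 13 → 24
combine th(14), ga(17) → 31
combine ep(23), 24 → 47
combine ka(25), be(26) → 51
combine 31, 47 → 78
combine 51, 78 → 129
be sits 2 levels below the root, so its codeword is 2 bits.

2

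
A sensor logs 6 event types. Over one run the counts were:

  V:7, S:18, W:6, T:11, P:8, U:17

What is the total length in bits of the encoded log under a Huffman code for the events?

Build the Huffman tree bottom-up:
combine W(6), V(7) → 13
combine P(8), T(11) → 19
combine 13, U(17) → 30
combine S(18), 19 → 37
combine 30, 37 → 67
The encoded length is the sum of every internal node's weight: 13 + 19 + 30 + 37 + 67 = 166 bits.

166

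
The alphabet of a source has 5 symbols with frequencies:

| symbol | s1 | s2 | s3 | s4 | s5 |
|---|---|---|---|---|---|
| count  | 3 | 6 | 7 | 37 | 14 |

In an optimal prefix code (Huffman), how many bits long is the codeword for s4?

1

Build the tree from the bottom:
s1(3) + s2(6) → 9
s3(7) + 9 → 16
s5(14) + 16 → 30
30 + s4(37) → 67
s4 is merged only at the final step, so code length = 1.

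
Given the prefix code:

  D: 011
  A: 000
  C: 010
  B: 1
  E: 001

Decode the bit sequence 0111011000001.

DBDAE

Read left to right; each codeword is recognised as soon as it completes (prefix code):
  011→D | 1→B | 011→D | 000→A | 001→E
Decoded message: DBDAE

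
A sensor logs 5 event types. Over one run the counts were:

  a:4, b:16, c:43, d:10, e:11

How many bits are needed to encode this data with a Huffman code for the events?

164

Build the Huffman tree bottom-up:
merge a(4) and d(10): 14
merge e(11) and 14: 25
merge b(16) and 25: 41
merge 41 and c(43): 84
Total encoded bits = sum of merged weights = 14 + 25 + 41 + 84 = 164.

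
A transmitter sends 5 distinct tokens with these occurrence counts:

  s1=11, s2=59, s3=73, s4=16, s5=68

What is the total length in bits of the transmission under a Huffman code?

481

Merge the two smallest weights repeatedly:
s1(11) + s4(16) → 27
27 + s2(59) → 86
s5(68) + s3(73) → 141
86 + 141 → 227
The encoded length is the sum of every internal node's weight: 27 + 86 + 141 + 227 = 481 bits.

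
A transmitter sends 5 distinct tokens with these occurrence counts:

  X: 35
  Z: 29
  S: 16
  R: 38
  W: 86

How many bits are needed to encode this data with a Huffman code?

440

Greedily combine the two least-frequent nodes:
merge S(16) and Z(29): 45
merge X(35) and R(38): 73
merge 45 and 73: 118
merge W(86) and 118: 204
Each symbol's bit-cost is frequency × depth; summing gives 440 bits (equivalently 45 + 73 + 118 + 204).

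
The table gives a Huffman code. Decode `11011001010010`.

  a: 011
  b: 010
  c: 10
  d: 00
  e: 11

eadccb

Read left to right; each codeword is recognised as soon as it completes (prefix code):
  11→e | 011→a | 00→d | 10→c | 10→c | 010→b
Decoded message: eadccb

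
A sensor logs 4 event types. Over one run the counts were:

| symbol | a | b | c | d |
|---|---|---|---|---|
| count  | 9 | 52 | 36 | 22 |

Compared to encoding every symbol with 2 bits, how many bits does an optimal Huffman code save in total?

Fixed-length: 2 bits × 119 symbols = 238 bits.
Huffman merges:
combine a(9), d(22) → 31
combine 31, c(36) → 67
combine b(52), 67 → 119
Huffman total = 31 + 67 + 119 = 217 bits.
Saving = 238 − 217 = 21 bits.

21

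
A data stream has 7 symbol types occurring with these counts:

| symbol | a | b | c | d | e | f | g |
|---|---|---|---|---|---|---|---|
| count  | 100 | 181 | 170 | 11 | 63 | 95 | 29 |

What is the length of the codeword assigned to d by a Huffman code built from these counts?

Repeatedly merge the two smallest:
combine d(11), g(29) → 40
combine 40, e(63) → 103
combine f(95), a(100) → 195
combine 103, c(170) → 273
combine b(181), 195 → 376
combine 273, 376 → 649
The subtree containing d is merged 4 times, so code length = 4.

4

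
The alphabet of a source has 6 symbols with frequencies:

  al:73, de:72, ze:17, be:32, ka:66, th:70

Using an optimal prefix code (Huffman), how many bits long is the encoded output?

824

Build the Huffman tree bottom-up:
ze(17) + be(32) → 49
49 + ka(66) → 115
th(70) + de(72) → 142
al(73) + 115 → 188
142 + 188 → 330
The encoded length is the sum of every internal node's weight: 49 + 115 + 142 + 188 + 330 = 824 bits.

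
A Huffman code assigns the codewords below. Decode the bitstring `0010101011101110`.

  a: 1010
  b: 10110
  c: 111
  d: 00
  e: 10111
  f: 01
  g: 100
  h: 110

Read left to right; each codeword is recognised as soon as it completes (prefix code):
  00→d | 1010→a | 10111→e | 01→f | 110→h
Decoded message: daefh

daefh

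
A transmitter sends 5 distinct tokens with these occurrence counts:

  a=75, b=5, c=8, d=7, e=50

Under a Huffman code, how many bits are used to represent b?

Repeatedly merge the two smallest:
merge b(5) and d(7): 12
merge c(8) and 12: 20
merge 20 and e(50): 70
merge 70 and a(75): 145
The subtree containing b is merged 4 times, so code length = 4.

4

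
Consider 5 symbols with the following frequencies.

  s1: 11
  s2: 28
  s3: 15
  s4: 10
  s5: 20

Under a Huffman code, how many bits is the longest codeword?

3

Merge the two lowest-weight nodes at each step:
merge s4(10) and s1(11): 21
merge s3(15) and s5(20): 35
merge 21 and s2(28): 49
merge 35 and 49: 84
Maximum depth reached is 3.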